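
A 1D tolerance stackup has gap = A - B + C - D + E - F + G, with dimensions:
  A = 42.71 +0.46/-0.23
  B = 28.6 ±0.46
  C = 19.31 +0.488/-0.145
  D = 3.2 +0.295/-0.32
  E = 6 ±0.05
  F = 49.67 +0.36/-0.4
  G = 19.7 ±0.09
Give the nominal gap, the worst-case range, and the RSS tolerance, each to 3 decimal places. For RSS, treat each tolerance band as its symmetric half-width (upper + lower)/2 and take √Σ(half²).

Stack each dimension's contribution:
  +A: nom +42.710 → Σnom=42.710; wc +0.460/-0.230 → slack +0.460/-0.230; half-tol=0.345, Σhalf²=0.119025
  -B: nom -28.600 → Σnom=14.110; wc +0.460/-0.460 → slack +0.920/-0.690; half-tol=0.460, Σhalf²=0.330625
  +C: nom +19.310 → Σnom=33.420; wc +0.488/-0.145 → slack +1.408/-0.835; half-tol=0.317, Σhalf²=0.430797
  -D: nom -3.200 → Σnom=30.220; wc +0.320/-0.295 → slack +1.728/-1.130; half-tol=0.307, Σhalf²=0.525354
  +E: nom +6.000 → Σnom=36.220; wc +0.050/-0.050 → slack +1.778/-1.180; half-tol=0.050, Σhalf²=0.527853
  -F: nom -49.670 → Σnom=-13.450; wc +0.400/-0.360 → slack +2.178/-1.540; half-tol=0.380, Σhalf²=0.672253
  +G: nom +19.700 → Σnom=6.250; wc +0.090/-0.090 → slack +2.268/-1.630; half-tol=0.090, Σhalf²=0.680353
Nominal = 6.250. Worst-case = [6.250 - 1.630, 6.250 + 2.268] = [4.620, 8.518]. RSS = √0.680353 = 0.825.

nominal=6.250 wc=[4.620,8.518] rss=0.825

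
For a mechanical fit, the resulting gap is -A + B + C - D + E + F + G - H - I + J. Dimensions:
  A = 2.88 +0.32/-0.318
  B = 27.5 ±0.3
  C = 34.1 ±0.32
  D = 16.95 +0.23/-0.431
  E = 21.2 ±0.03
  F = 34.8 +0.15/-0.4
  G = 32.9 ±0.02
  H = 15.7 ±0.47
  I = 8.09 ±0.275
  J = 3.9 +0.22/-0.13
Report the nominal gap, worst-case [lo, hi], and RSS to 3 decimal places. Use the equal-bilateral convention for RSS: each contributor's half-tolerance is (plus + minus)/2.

Stack each dimension's contribution:
  -A: nom -2.880 → Σnom=-2.880; wc +0.318/-0.320 → slack +0.318/-0.320; half-tol=0.319, Σhalf²=0.101761
  +B: nom +27.500 → Σnom=24.620; wc +0.300/-0.300 → slack +0.618/-0.620; half-tol=0.300, Σhalf²=0.191761
  +C: nom +34.100 → Σnom=58.720; wc +0.320/-0.320 → slack +0.938/-0.940; half-tol=0.320, Σhalf²=0.294161
  -D: nom -16.950 → Σnom=41.770; wc +0.431/-0.230 → slack +1.369/-1.170; half-tol=0.331, Σhalf²=0.403391
  +E: nom +21.200 → Σnom=62.970; wc +0.030/-0.030 → slack +1.399/-1.200; half-tol=0.030, Σhalf²=0.404291
  +F: nom +34.800 → Σnom=97.770; wc +0.150/-0.400 → slack +1.549/-1.600; half-tol=0.275, Σhalf²=0.479916
  +G: nom +32.900 → Σnom=130.670; wc +0.020/-0.020 → slack +1.569/-1.620; half-tol=0.020, Σhalf²=0.480316
  -H: nom -15.700 → Σnom=114.970; wc +0.470/-0.470 → slack +2.039/-2.090; half-tol=0.470, Σhalf²=0.701216
  -I: nom -8.090 → Σnom=106.880; wc +0.275/-0.275 → slack +2.314/-2.365; half-tol=0.275, Σhalf²=0.776841
  +J: nom +3.900 → Σnom=110.780; wc +0.220/-0.130 → slack +2.534/-2.495; half-tol=0.175, Σhalf²=0.807466
Nominal = 110.780. Worst-case = [110.780 - 2.495, 110.780 + 2.534] = [108.285, 113.314]. RSS = √0.807466 = 0.899.

nominal=110.780 wc=[108.285,113.314] rss=0.899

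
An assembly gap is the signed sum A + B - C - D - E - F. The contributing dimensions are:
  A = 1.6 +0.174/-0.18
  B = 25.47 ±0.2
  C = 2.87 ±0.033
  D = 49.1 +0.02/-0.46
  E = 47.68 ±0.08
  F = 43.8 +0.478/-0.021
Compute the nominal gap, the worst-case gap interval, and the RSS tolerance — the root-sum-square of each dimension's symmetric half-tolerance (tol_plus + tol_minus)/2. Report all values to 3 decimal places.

nominal=-116.380 wc=[-117.371,-115.412] rss=0.446

Stack each dimension's contribution:
  +A: nom +1.600 → Σnom=1.600; wc +0.174/-0.180 → slack +0.174/-0.180; half-tol=0.177, Σhalf²=0.031329
  +B: nom +25.470 → Σnom=27.070; wc +0.200/-0.200 → slack +0.374/-0.380; half-tol=0.200, Σhalf²=0.071329
  -C: nom -2.870 → Σnom=24.200; wc +0.033/-0.033 → slack +0.407/-0.413; half-tol=0.033, Σhalf²=0.072418
  -D: nom -49.100 → Σnom=-24.900; wc +0.460/-0.020 → slack +0.867/-0.433; half-tol=0.240, Σhalf²=0.130018
  -E: nom -47.680 → Σnom=-72.580; wc +0.080/-0.080 → slack +0.947/-0.513; half-tol=0.080, Σhalf²=0.136418
  -F: nom -43.800 → Σnom=-116.380; wc +0.021/-0.478 → slack +0.968/-0.991; half-tol=0.249, Σhalf²=0.198668
Nominal = -116.380. Worst-case = [-116.380 - 0.991, -116.380 + 0.968] = [-117.371, -115.412]. RSS = √0.198668 = 0.446.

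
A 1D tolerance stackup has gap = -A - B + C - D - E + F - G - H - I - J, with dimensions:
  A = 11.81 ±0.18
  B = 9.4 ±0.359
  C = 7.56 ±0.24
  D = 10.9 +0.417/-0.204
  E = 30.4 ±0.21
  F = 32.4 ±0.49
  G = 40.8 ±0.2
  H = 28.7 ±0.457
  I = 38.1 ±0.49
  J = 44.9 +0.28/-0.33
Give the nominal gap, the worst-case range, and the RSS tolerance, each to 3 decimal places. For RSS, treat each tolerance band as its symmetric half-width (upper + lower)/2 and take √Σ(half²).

nominal=-175.050 wc=[-178.373,-171.890] rss=1.087

Stack each dimension's contribution:
  -A: nom -11.810 → Σnom=-11.810; wc +0.180/-0.180 → slack +0.180/-0.180; half-tol=0.180, Σhalf²=0.032400
  -B: nom -9.400 → Σnom=-21.210; wc +0.359/-0.359 → slack +0.539/-0.539; half-tol=0.359, Σhalf²=0.161281
  +C: nom +7.560 → Σnom=-13.650; wc +0.240/-0.240 → slack +0.779/-0.779; half-tol=0.240, Σhalf²=0.218881
  -D: nom -10.900 → Σnom=-24.550; wc +0.204/-0.417 → slack +0.983/-1.196; half-tol=0.310, Σhalf²=0.315291
  -E: nom -30.400 → Σnom=-54.950; wc +0.210/-0.210 → slack +1.193/-1.406; half-tol=0.210, Σhalf²=0.359391
  +F: nom +32.400 → Σnom=-22.550; wc +0.490/-0.490 → slack +1.683/-1.896; half-tol=0.490, Σhalf²=0.599491
  -G: nom -40.800 → Σnom=-63.350; wc +0.200/-0.200 → slack +1.883/-2.096; half-tol=0.200, Σhalf²=0.639491
  -H: nom -28.700 → Σnom=-92.050; wc +0.457/-0.457 → slack +2.340/-2.553; half-tol=0.457, Σhalf²=0.848340
  -I: nom -38.100 → Σnom=-130.150; wc +0.490/-0.490 → slack +2.830/-3.043; half-tol=0.490, Σhalf²=1.088440
  -J: nom -44.900 → Σnom=-175.050; wc +0.330/-0.280 → slack +3.160/-3.323; half-tol=0.305, Σhalf²=1.181465
Nominal = -175.050. Worst-case = [-175.050 - 3.323, -175.050 + 3.160] = [-178.373, -171.890]. RSS = √1.181465 = 1.087.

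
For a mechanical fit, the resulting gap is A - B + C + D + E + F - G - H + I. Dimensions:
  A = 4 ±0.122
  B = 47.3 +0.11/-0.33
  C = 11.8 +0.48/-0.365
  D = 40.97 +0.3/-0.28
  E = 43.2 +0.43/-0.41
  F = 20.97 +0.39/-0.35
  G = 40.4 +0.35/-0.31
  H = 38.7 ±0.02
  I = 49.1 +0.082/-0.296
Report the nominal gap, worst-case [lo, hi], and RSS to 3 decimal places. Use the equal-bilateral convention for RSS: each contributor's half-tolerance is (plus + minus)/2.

nominal=43.640 wc=[41.337,46.104] rss=0.886

Stack each dimension's contribution:
  +A: nom +4.000 → Σnom=4.000; wc +0.122/-0.122 → slack +0.122/-0.122; half-tol=0.122, Σhalf²=0.014884
  -B: nom -47.300 → Σnom=-43.300; wc +0.330/-0.110 → slack +0.452/-0.232; half-tol=0.220, Σhalf²=0.063284
  +C: nom +11.800 → Σnom=-31.500; wc +0.480/-0.365 → slack +0.932/-0.597; half-tol=0.422, Σhalf²=0.241790
  +D: nom +40.970 → Σnom=9.470; wc +0.300/-0.280 → slack +1.232/-0.877; half-tol=0.290, Σhalf²=0.325890
  +E: nom +43.200 → Σnom=52.670; wc +0.430/-0.410 → slack +1.662/-1.287; half-tol=0.420, Σhalf²=0.502290
  +F: nom +20.970 → Σnom=73.640; wc +0.390/-0.350 → slack +2.052/-1.637; half-tol=0.370, Σhalf²=0.639190
  -G: nom -40.400 → Σnom=33.240; wc +0.310/-0.350 → slack +2.362/-1.987; half-tol=0.330, Σhalf²=0.748090
  -H: nom -38.700 → Σnom=-5.460; wc +0.020/-0.020 → slack +2.382/-2.007; half-tol=0.020, Σhalf²=0.748490
  +I: nom +49.100 → Σnom=43.640; wc +0.082/-0.296 → slack +2.464/-2.303; half-tol=0.189, Σhalf²=0.784211
Nominal = 43.640. Worst-case = [43.640 - 2.303, 43.640 + 2.464] = [41.337, 46.104]. RSS = √0.784211 = 0.886.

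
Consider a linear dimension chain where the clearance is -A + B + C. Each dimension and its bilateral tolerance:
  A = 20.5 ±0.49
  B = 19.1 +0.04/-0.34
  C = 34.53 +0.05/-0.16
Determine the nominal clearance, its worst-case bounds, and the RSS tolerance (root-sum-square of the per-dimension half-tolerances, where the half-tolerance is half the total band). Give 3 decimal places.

Stack each dimension's contribution:
  -A: nom -20.500 → Σnom=-20.500; wc +0.490/-0.490 → slack +0.490/-0.490; half-tol=0.490, Σhalf²=0.240100
  +B: nom +19.100 → Σnom=-1.400; wc +0.040/-0.340 → slack +0.530/-0.830; half-tol=0.190, Σhalf²=0.276200
  +C: nom +34.530 → Σnom=33.130; wc +0.050/-0.160 → slack +0.580/-0.990; half-tol=0.105, Σhalf²=0.287225
Nominal = 33.130. Worst-case = [33.130 - 0.990, 33.130 + 0.580] = [32.140, 33.710]. RSS = √0.287225 = 0.536.

nominal=33.130 wc=[32.140,33.710] rss=0.536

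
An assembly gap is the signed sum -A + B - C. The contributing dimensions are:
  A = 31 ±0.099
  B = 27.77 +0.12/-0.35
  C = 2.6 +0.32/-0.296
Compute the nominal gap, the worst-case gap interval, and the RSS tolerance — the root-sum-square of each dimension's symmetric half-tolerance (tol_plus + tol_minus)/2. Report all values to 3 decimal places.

Stack each dimension's contribution:
  -A: nom -31.000 → Σnom=-31.000; wc +0.099/-0.099 → slack +0.099/-0.099; half-tol=0.099, Σhalf²=0.009801
  +B: nom +27.770 → Σnom=-3.230; wc +0.120/-0.350 → slack +0.219/-0.449; half-tol=0.235, Σhalf²=0.065026
  -C: nom -2.600 → Σnom=-5.830; wc +0.296/-0.320 → slack +0.515/-0.769; half-tol=0.308, Σhalf²=0.159890
Nominal = -5.830. Worst-case = [-5.830 - 0.769, -5.830 + 0.515] = [-6.599, -5.315]. RSS = √0.159890 = 0.400.

nominal=-5.830 wc=[-6.599,-5.315] rss=0.400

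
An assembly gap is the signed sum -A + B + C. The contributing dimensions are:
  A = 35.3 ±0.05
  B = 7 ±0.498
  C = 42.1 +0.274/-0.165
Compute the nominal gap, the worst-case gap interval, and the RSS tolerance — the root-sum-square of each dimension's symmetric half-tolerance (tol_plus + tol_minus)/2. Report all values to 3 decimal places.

Stack each dimension's contribution:
  -A: nom -35.300 → Σnom=-35.300; wc +0.050/-0.050 → slack +0.050/-0.050; half-tol=0.050, Σhalf²=0.002500
  +B: nom +7.000 → Σnom=-28.300; wc +0.498/-0.498 → slack +0.548/-0.548; half-tol=0.498, Σhalf²=0.250504
  +C: nom +42.100 → Σnom=13.800; wc +0.274/-0.165 → slack +0.822/-0.713; half-tol=0.220, Σhalf²=0.298684
Nominal = 13.800. Worst-case = [13.800 - 0.713, 13.800 + 0.822] = [13.087, 14.622]. RSS = √0.298684 = 0.547.

nominal=13.800 wc=[13.087,14.622] rss=0.547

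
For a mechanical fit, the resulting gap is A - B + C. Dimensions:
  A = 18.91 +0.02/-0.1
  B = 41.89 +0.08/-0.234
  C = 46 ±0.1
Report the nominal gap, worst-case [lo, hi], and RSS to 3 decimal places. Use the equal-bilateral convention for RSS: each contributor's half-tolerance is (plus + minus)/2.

nominal=23.020 wc=[22.740,23.374] rss=0.196

Stack each dimension's contribution:
  +A: nom +18.910 → Σnom=18.910; wc +0.020/-0.100 → slack +0.020/-0.100; half-tol=0.060, Σhalf²=0.003600
  -B: nom -41.890 → Σnom=-22.980; wc +0.234/-0.080 → slack +0.254/-0.180; half-tol=0.157, Σhalf²=0.028249
  +C: nom +46.000 → Σnom=23.020; wc +0.100/-0.100 → slack +0.354/-0.280; half-tol=0.100, Σhalf²=0.038249
Nominal = 23.020. Worst-case = [23.020 - 0.280, 23.020 + 0.354] = [22.740, 23.374]. RSS = √0.038249 = 0.196.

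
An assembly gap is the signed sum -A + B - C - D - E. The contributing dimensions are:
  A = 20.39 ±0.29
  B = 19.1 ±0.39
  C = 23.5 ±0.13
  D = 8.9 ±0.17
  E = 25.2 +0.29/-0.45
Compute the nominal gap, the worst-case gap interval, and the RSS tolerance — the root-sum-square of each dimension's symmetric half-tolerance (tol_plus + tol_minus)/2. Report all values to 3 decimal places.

Stack each dimension's contribution:
  -A: nom -20.390 → Σnom=-20.390; wc +0.290/-0.290 → slack +0.290/-0.290; half-tol=0.290, Σhalf²=0.084100
  +B: nom +19.100 → Σnom=-1.290; wc +0.390/-0.390 → slack +0.680/-0.680; half-tol=0.390, Σhalf²=0.236200
  -C: nom -23.500 → Σnom=-24.790; wc +0.130/-0.130 → slack +0.810/-0.810; half-tol=0.130, Σhalf²=0.253100
  -D: nom -8.900 → Σnom=-33.690; wc +0.170/-0.170 → slack +0.980/-0.980; half-tol=0.170, Σhalf²=0.282000
  -E: nom -25.200 → Σnom=-58.890; wc +0.450/-0.290 → slack +1.430/-1.270; half-tol=0.370, Σhalf²=0.418900
Nominal = -58.890. Worst-case = [-58.890 - 1.270, -58.890 + 1.430] = [-60.160, -57.460]. RSS = √0.418900 = 0.647.

nominal=-58.890 wc=[-60.160,-57.460] rss=0.647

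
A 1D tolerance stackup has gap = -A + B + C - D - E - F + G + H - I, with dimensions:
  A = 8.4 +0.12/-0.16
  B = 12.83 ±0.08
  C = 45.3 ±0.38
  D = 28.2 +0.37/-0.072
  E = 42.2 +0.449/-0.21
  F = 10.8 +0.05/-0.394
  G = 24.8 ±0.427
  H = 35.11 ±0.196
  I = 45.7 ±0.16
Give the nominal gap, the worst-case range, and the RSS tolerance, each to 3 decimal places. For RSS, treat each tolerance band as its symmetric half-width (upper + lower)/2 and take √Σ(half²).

nominal=-17.260 wc=[-19.492,-15.181] rss=0.790

Stack each dimension's contribution:
  -A: nom -8.400 → Σnom=-8.400; wc +0.160/-0.120 → slack +0.160/-0.120; half-tol=0.140, Σhalf²=0.019600
  +B: nom +12.830 → Σnom=4.430; wc +0.080/-0.080 → slack +0.240/-0.200; half-tol=0.080, Σhalf²=0.026000
  +C: nom +45.300 → Σnom=49.730; wc +0.380/-0.380 → slack +0.620/-0.580; half-tol=0.380, Σhalf²=0.170400
  -D: nom -28.200 → Σnom=21.530; wc +0.072/-0.370 → slack +0.692/-0.950; half-tol=0.221, Σhalf²=0.219241
  -E: nom -42.200 → Σnom=-20.670; wc +0.210/-0.449 → slack +0.902/-1.399; half-tol=0.330, Σhalf²=0.327811
  -F: nom -10.800 → Σnom=-31.470; wc +0.394/-0.050 → slack +1.296/-1.449; half-tol=0.222, Σhalf²=0.377095
  +G: nom +24.800 → Σnom=-6.670; wc +0.427/-0.427 → slack +1.723/-1.876; half-tol=0.427, Σhalf²=0.559424
  +H: nom +35.110 → Σnom=28.440; wc +0.196/-0.196 → slack +1.919/-2.072; half-tol=0.196, Σhalf²=0.597840
  -I: nom -45.700 → Σnom=-17.260; wc +0.160/-0.160 → slack +2.079/-2.232; half-tol=0.160, Σhalf²=0.623440
Nominal = -17.260. Worst-case = [-17.260 - 2.232, -17.260 + 2.079] = [-19.492, -15.181]. RSS = √0.623440 = 0.790.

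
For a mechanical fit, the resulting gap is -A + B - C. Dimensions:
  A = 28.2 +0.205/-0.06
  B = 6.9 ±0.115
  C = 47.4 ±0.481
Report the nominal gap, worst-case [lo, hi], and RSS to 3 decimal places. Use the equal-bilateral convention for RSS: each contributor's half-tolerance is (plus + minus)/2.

nominal=-68.700 wc=[-69.501,-68.044] rss=0.512

Stack each dimension's contribution:
  -A: nom -28.200 → Σnom=-28.200; wc +0.060/-0.205 → slack +0.060/-0.205; half-tol=0.133, Σhalf²=0.017556
  +B: nom +6.900 → Σnom=-21.300; wc +0.115/-0.115 → slack +0.175/-0.320; half-tol=0.115, Σhalf²=0.030781
  -C: nom -47.400 → Σnom=-68.700; wc +0.481/-0.481 → slack +0.656/-0.801; half-tol=0.481, Σhalf²=0.262142
Nominal = -68.700. Worst-case = [-68.700 - 0.801, -68.700 + 0.656] = [-69.501, -68.044]. RSS = √0.262142 = 0.512.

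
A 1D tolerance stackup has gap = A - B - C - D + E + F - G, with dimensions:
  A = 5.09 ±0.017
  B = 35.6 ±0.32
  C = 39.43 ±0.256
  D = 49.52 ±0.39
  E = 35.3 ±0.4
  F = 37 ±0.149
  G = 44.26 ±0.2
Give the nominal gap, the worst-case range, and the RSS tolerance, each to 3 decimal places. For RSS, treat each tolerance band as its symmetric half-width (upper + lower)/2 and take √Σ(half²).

Stack each dimension's contribution:
  +A: nom +5.090 → Σnom=5.090; wc +0.017/-0.017 → slack +0.017/-0.017; half-tol=0.017, Σhalf²=0.000289
  -B: nom -35.600 → Σnom=-30.510; wc +0.320/-0.320 → slack +0.337/-0.337; half-tol=0.320, Σhalf²=0.102689
  -C: nom -39.430 → Σnom=-69.940; wc +0.256/-0.256 → slack +0.593/-0.593; half-tol=0.256, Σhalf²=0.168225
  -D: nom -49.520 → Σnom=-119.460; wc +0.390/-0.390 → slack +0.983/-0.983; half-tol=0.390, Σhalf²=0.320325
  +E: nom +35.300 → Σnom=-84.160; wc +0.400/-0.400 → slack +1.383/-1.383; half-tol=0.400, Σhalf²=0.480325
  +F: nom +37.000 → Σnom=-47.160; wc +0.149/-0.149 → slack +1.532/-1.532; half-tol=0.149, Σhalf²=0.502526
  -G: nom -44.260 → Σnom=-91.420; wc +0.200/-0.200 → slack +1.732/-1.732; half-tol=0.200, Σhalf²=0.542526
Nominal = -91.420. Worst-case = [-91.420 - 1.732, -91.420 + 1.732] = [-93.152, -89.688]. RSS = √0.542526 = 0.737.

nominal=-91.420 wc=[-93.152,-89.688] rss=0.737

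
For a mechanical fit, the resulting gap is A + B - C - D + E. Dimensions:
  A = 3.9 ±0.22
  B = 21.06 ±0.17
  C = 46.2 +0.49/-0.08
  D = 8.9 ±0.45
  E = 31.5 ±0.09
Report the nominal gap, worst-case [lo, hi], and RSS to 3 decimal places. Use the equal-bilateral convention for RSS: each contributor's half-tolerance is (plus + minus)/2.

Stack each dimension's contribution:
  +A: nom +3.900 → Σnom=3.900; wc +0.220/-0.220 → slack +0.220/-0.220; half-tol=0.220, Σhalf²=0.048400
  +B: nom +21.060 → Σnom=24.960; wc +0.170/-0.170 → slack +0.390/-0.390; half-tol=0.170, Σhalf²=0.077300
  -C: nom -46.200 → Σnom=-21.240; wc +0.080/-0.490 → slack +0.470/-0.880; half-tol=0.285, Σhalf²=0.158525
  -D: nom -8.900 → Σnom=-30.140; wc +0.450/-0.450 → slack +0.920/-1.330; half-tol=0.450, Σhalf²=0.361025
  +E: nom +31.500 → Σnom=1.360; wc +0.090/-0.090 → slack +1.010/-1.420; half-tol=0.090, Σhalf²=0.369125
Nominal = 1.360. Worst-case = [1.360 - 1.420, 1.360 + 1.010] = [-0.060, 2.370]. RSS = √0.369125 = 0.608.

nominal=1.360 wc=[-0.060,2.370] rss=0.608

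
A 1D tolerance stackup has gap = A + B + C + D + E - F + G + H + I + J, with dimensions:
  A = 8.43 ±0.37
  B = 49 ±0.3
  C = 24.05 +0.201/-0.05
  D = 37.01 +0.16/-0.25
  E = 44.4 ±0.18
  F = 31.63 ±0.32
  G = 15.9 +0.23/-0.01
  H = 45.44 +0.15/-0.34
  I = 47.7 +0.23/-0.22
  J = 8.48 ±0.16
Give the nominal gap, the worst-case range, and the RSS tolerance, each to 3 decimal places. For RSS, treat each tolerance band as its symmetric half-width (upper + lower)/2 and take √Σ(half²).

Stack each dimension's contribution:
  +A: nom +8.430 → Σnom=8.430; wc +0.370/-0.370 → slack +0.370/-0.370; half-tol=0.370, Σhalf²=0.136900
  +B: nom +49.000 → Σnom=57.430; wc +0.300/-0.300 → slack +0.670/-0.670; half-tol=0.300, Σhalf²=0.226900
  +C: nom +24.050 → Σnom=81.480; wc +0.201/-0.050 → slack +0.871/-0.720; half-tol=0.126, Σhalf²=0.242650
  +D: nom +37.010 → Σnom=118.490; wc +0.160/-0.250 → slack +1.031/-0.970; half-tol=0.205, Σhalf²=0.284675
  +E: nom +44.400 → Σnom=162.890; wc +0.180/-0.180 → slack +1.211/-1.150; half-tol=0.180, Σhalf²=0.317075
  -F: nom -31.630 → Σnom=131.260; wc +0.320/-0.320 → slack +1.531/-1.470; half-tol=0.320, Σhalf²=0.419475
  +G: nom +15.900 → Σnom=147.160; wc +0.230/-0.010 → slack +1.761/-1.480; half-tol=0.120, Σhalf²=0.433875
  +H: nom +45.440 → Σnom=192.600; wc +0.150/-0.340 → slack +1.911/-1.820; half-tol=0.245, Σhalf²=0.493900
  +I: nom +47.700 → Σnom=240.300; wc +0.230/-0.220 → slack +2.141/-2.040; half-tol=0.225, Σhalf²=0.544525
  +J: nom +8.480 → Σnom=248.780; wc +0.160/-0.160 → slack +2.301/-2.200; half-tol=0.160, Σhalf²=0.570125
Nominal = 248.780. Worst-case = [248.780 - 2.200, 248.780 + 2.301] = [246.580, 251.081]. RSS = √0.570125 = 0.755.

nominal=248.780 wc=[246.580,251.081] rss=0.755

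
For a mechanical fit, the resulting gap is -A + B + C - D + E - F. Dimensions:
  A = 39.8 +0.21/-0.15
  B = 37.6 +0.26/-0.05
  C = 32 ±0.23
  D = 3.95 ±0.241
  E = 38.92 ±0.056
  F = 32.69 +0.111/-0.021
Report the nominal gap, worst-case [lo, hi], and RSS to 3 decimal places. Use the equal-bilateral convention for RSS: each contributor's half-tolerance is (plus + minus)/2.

nominal=32.080 wc=[31.182,33.038] rss=0.418

Stack each dimension's contribution:
  -A: nom -39.800 → Σnom=-39.800; wc +0.150/-0.210 → slack +0.150/-0.210; half-tol=0.180, Σhalf²=0.032400
  +B: nom +37.600 → Σnom=-2.200; wc +0.260/-0.050 → slack +0.410/-0.260; half-tol=0.155, Σhalf²=0.056425
  +C: nom +32.000 → Σnom=29.800; wc +0.230/-0.230 → slack +0.640/-0.490; half-tol=0.230, Σhalf²=0.109325
  -D: nom -3.950 → Σnom=25.850; wc +0.241/-0.241 → slack +0.881/-0.731; half-tol=0.241, Σhalf²=0.167406
  +E: nom +38.920 → Σnom=64.770; wc +0.056/-0.056 → slack +0.937/-0.787; half-tol=0.056, Σhalf²=0.170542
  -F: nom -32.690 → Σnom=32.080; wc +0.021/-0.111 → slack +0.958/-0.898; half-tol=0.066, Σhalf²=0.174898
Nominal = 32.080. Worst-case = [32.080 - 0.898, 32.080 + 0.958] = [31.182, 33.038]. RSS = √0.174898 = 0.418.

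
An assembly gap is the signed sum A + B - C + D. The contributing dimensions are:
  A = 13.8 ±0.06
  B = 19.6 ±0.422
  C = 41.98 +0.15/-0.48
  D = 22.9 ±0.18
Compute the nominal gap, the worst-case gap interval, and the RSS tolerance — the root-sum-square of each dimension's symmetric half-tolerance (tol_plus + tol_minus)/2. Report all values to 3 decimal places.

nominal=14.320 wc=[13.508,15.462] rss=0.560

Stack each dimension's contribution:
  +A: nom +13.800 → Σnom=13.800; wc +0.060/-0.060 → slack +0.060/-0.060; half-tol=0.060, Σhalf²=0.003600
  +B: nom +19.600 → Σnom=33.400; wc +0.422/-0.422 → slack +0.482/-0.482; half-tol=0.422, Σhalf²=0.181684
  -C: nom -41.980 → Σnom=-8.580; wc +0.480/-0.150 → slack +0.962/-0.632; half-tol=0.315, Σhalf²=0.280909
  +D: nom +22.900 → Σnom=14.320; wc +0.180/-0.180 → slack +1.142/-0.812; half-tol=0.180, Σhalf²=0.313309
Nominal = 14.320. Worst-case = [14.320 - 0.812, 14.320 + 1.142] = [13.508, 15.462]. RSS = √0.313309 = 0.560.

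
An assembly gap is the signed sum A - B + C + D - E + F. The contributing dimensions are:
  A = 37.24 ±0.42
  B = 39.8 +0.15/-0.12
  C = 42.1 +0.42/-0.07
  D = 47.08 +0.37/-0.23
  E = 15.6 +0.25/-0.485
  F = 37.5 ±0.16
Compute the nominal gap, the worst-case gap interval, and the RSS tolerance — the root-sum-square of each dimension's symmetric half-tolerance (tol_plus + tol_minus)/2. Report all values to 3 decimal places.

nominal=108.520 wc=[107.240,110.495] rss=0.711

Stack each dimension's contribution:
  +A: nom +37.240 → Σnom=37.240; wc +0.420/-0.420 → slack +0.420/-0.420; half-tol=0.420, Σhalf²=0.176400
  -B: nom -39.800 → Σnom=-2.560; wc +0.120/-0.150 → slack +0.540/-0.570; half-tol=0.135, Σhalf²=0.194625
  +C: nom +42.100 → Σnom=39.540; wc +0.420/-0.070 → slack +0.960/-0.640; half-tol=0.245, Σhalf²=0.254650
  +D: nom +47.080 → Σnom=86.620; wc +0.370/-0.230 → slack +1.330/-0.870; half-tol=0.300, Σhalf²=0.344650
  -E: nom -15.600 → Σnom=71.020; wc +0.485/-0.250 → slack +1.815/-1.120; half-tol=0.367, Σhalf²=0.479706
  +F: nom +37.500 → Σnom=108.520; wc +0.160/-0.160 → slack +1.975/-1.280; half-tol=0.160, Σhalf²=0.505306
Nominal = 108.520. Worst-case = [108.520 - 1.280, 108.520 + 1.975] = [107.240, 110.495]. RSS = √0.505306 = 0.711.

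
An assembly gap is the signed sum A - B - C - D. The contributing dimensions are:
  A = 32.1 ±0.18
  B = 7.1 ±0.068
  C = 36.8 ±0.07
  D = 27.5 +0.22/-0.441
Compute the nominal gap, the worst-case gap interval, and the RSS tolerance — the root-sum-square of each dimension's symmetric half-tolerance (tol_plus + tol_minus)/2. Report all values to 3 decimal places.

Stack each dimension's contribution:
  +A: nom +32.100 → Σnom=32.100; wc +0.180/-0.180 → slack +0.180/-0.180; half-tol=0.180, Σhalf²=0.032400
  -B: nom -7.100 → Σnom=25.000; wc +0.068/-0.068 → slack +0.248/-0.248; half-tol=0.068, Σhalf²=0.037024
  -C: nom -36.800 → Σnom=-11.800; wc +0.070/-0.070 → slack +0.318/-0.318; half-tol=0.070, Σhalf²=0.041924
  -D: nom -27.500 → Σnom=-39.300; wc +0.441/-0.220 → slack +0.759/-0.538; half-tol=0.331, Σhalf²=0.151154
Nominal = -39.300. Worst-case = [-39.300 - 0.538, -39.300 + 0.759] = [-39.838, -38.541]. RSS = √0.151154 = 0.389.

nominal=-39.300 wc=[-39.838,-38.541] rss=0.389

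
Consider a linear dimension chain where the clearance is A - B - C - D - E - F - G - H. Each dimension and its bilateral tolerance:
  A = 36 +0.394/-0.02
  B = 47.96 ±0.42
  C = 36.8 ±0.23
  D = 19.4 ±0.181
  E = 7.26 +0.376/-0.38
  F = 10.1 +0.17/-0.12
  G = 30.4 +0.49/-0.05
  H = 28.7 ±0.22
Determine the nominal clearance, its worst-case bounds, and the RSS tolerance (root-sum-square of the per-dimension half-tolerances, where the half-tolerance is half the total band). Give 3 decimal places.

nominal=-144.620 wc=[-146.727,-142.625] rss=0.768

Stack each dimension's contribution:
  +A: nom +36.000 → Σnom=36.000; wc +0.394/-0.020 → slack +0.394/-0.020; half-tol=0.207, Σhalf²=0.042849
  -B: nom -47.960 → Σnom=-11.960; wc +0.420/-0.420 → slack +0.814/-0.440; half-tol=0.420, Σhalf²=0.219249
  -C: nom -36.800 → Σnom=-48.760; wc +0.230/-0.230 → slack +1.044/-0.670; half-tol=0.230, Σhalf²=0.272149
  -D: nom -19.400 → Σnom=-68.160; wc +0.181/-0.181 → slack +1.225/-0.851; half-tol=0.181, Σhalf²=0.304910
  -E: nom -7.260 → Σnom=-75.420; wc +0.380/-0.376 → slack +1.605/-1.227; half-tol=0.378, Σhalf²=0.447794
  -F: nom -10.100 → Σnom=-85.520; wc +0.120/-0.170 → slack +1.725/-1.397; half-tol=0.145, Σhalf²=0.468819
  -G: nom -30.400 → Σnom=-115.920; wc +0.050/-0.490 → slack +1.775/-1.887; half-tol=0.270, Σhalf²=0.541719
  -H: nom -28.700 → Σnom=-144.620; wc +0.220/-0.220 → slack +1.995/-2.107; half-tol=0.220, Σhalf²=0.590119
Nominal = -144.620. Worst-case = [-144.620 - 2.107, -144.620 + 1.995] = [-146.727, -142.625]. RSS = √0.590119 = 0.768.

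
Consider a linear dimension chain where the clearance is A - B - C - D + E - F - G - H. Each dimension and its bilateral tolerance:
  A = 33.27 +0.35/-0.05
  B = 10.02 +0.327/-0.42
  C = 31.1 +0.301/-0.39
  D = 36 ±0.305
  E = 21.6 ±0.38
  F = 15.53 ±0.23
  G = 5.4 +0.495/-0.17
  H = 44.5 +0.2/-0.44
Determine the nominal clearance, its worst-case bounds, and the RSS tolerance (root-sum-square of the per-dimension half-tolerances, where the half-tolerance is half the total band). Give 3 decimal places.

nominal=-87.680 wc=[-89.968,-84.995] rss=0.896

Stack each dimension's contribution:
  +A: nom +33.270 → Σnom=33.270; wc +0.350/-0.050 → slack +0.350/-0.050; half-tol=0.200, Σhalf²=0.040000
  -B: nom -10.020 → Σnom=23.250; wc +0.420/-0.327 → slack +0.770/-0.377; half-tol=0.373, Σhalf²=0.179502
  -C: nom -31.100 → Σnom=-7.850; wc +0.390/-0.301 → slack +1.160/-0.678; half-tol=0.346, Σhalf²=0.298872
  -D: nom -36.000 → Σnom=-43.850; wc +0.305/-0.305 → slack +1.465/-0.983; half-tol=0.305, Σhalf²=0.391898
  +E: nom +21.600 → Σnom=-22.250; wc +0.380/-0.380 → slack +1.845/-1.363; half-tol=0.380, Σhalf²=0.536297
  -F: nom -15.530 → Σnom=-37.780; wc +0.230/-0.230 → slack +2.075/-1.593; half-tol=0.230, Σhalf²=0.589198
  -G: nom -5.400 → Σnom=-43.180; wc +0.170/-0.495 → slack +2.245/-2.088; half-tol=0.333, Σhalf²=0.699754
  -H: nom -44.500 → Σnom=-87.680; wc +0.440/-0.200 → slack +2.685/-2.288; half-tol=0.320, Σhalf²=0.802154
Nominal = -87.680. Worst-case = [-87.680 - 2.288, -87.680 + 2.685] = [-89.968, -84.995]. RSS = √0.802154 = 0.896.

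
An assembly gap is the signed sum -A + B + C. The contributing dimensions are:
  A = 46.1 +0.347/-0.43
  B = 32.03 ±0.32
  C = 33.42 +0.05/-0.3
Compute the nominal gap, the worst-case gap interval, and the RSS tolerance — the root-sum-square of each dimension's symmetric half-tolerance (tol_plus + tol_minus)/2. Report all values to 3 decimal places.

Stack each dimension's contribution:
  -A: nom -46.100 → Σnom=-46.100; wc +0.430/-0.347 → slack +0.430/-0.347; half-tol=0.388, Σhalf²=0.150932
  +B: nom +32.030 → Σnom=-14.070; wc +0.320/-0.320 → slack +0.750/-0.667; half-tol=0.320, Σhalf²=0.253332
  +C: nom +33.420 → Σnom=19.350; wc +0.050/-0.300 → slack +0.800/-0.967; half-tol=0.175, Σhalf²=0.283957
Nominal = 19.350. Worst-case = [19.350 - 0.967, 19.350 + 0.800] = [18.383, 20.150]. RSS = √0.283957 = 0.533.

nominal=19.350 wc=[18.383,20.150] rss=0.533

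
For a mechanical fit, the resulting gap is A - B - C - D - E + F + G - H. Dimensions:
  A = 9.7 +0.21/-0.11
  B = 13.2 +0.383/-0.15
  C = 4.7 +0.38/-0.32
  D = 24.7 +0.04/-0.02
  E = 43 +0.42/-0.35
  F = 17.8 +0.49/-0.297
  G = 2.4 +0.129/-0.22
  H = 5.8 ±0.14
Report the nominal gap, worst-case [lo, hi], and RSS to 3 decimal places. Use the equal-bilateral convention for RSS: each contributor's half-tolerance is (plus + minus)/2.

Stack each dimension's contribution:
  +A: nom +9.700 → Σnom=9.700; wc +0.210/-0.110 → slack +0.210/-0.110; half-tol=0.160, Σhalf²=0.025600
  -B: nom -13.200 → Σnom=-3.500; wc +0.150/-0.383 → slack +0.360/-0.493; half-tol=0.267, Σhalf²=0.096622
  -C: nom -4.700 → Σnom=-8.200; wc +0.320/-0.380 → slack +0.680/-0.873; half-tol=0.350, Σhalf²=0.219122
  -D: nom -24.700 → Σnom=-32.900; wc +0.020/-0.040 → slack +0.700/-0.913; half-tol=0.030, Σhalf²=0.220022
  -E: nom -43.000 → Σnom=-75.900; wc +0.350/-0.420 → slack +1.050/-1.333; half-tol=0.385, Σhalf²=0.368247
  +F: nom +17.800 → Σnom=-58.100; wc +0.490/-0.297 → slack +1.540/-1.630; half-tol=0.393, Σhalf²=0.523089
  +G: nom +2.400 → Σnom=-55.700; wc +0.129/-0.220 → slack +1.669/-1.850; half-tol=0.174, Σhalf²=0.553540
  -H: nom -5.800 → Σnom=-61.500; wc +0.140/-0.140 → slack +1.809/-1.990; half-tol=0.140, Σhalf²=0.573140
Nominal = -61.500. Worst-case = [-61.500 - 1.990, -61.500 + 1.809] = [-63.490, -59.691]. RSS = √0.573140 = 0.757.

nominal=-61.500 wc=[-63.490,-59.691] rss=0.757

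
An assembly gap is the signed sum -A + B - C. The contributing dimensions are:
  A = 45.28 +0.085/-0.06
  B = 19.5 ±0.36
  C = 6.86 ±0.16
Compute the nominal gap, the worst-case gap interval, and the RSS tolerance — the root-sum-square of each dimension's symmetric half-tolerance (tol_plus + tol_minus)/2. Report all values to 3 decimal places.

Stack each dimension's contribution:
  -A: nom -45.280 → Σnom=-45.280; wc +0.060/-0.085 → slack +0.060/-0.085; half-tol=0.073, Σhalf²=0.005256
  +B: nom +19.500 → Σnom=-25.780; wc +0.360/-0.360 → slack +0.420/-0.445; half-tol=0.360, Σhalf²=0.134856
  -C: nom -6.860 → Σnom=-32.640; wc +0.160/-0.160 → slack +0.580/-0.605; half-tol=0.160, Σhalf²=0.160456
Nominal = -32.640. Worst-case = [-32.640 - 0.605, -32.640 + 0.580] = [-33.245, -32.060]. RSS = √0.160456 = 0.401.

nominal=-32.640 wc=[-33.245,-32.060] rss=0.401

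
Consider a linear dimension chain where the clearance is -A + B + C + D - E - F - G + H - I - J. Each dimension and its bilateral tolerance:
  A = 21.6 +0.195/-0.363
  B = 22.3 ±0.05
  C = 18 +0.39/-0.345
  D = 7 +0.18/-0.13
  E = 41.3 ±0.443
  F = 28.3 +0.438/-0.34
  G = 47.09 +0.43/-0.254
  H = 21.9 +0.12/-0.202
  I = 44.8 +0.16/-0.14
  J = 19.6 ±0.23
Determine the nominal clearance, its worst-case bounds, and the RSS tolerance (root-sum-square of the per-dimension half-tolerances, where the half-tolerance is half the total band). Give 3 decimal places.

Stack each dimension's contribution:
  -A: nom -21.600 → Σnom=-21.600; wc +0.363/-0.195 → slack +0.363/-0.195; half-tol=0.279, Σhalf²=0.077841
  +B: nom +22.300 → Σnom=0.700; wc +0.050/-0.050 → slack +0.413/-0.245; half-tol=0.050, Σhalf²=0.080341
  +C: nom +18.000 → Σnom=18.700; wc +0.390/-0.345 → slack +0.803/-0.590; half-tol=0.367, Σhalf²=0.215397
  +D: nom +7.000 → Σnom=25.700; wc +0.180/-0.130 → slack +0.983/-0.720; half-tol=0.155, Σhalf²=0.239422
  -E: nom -41.300 → Σnom=-15.600; wc +0.443/-0.443 → slack +1.426/-1.163; half-tol=0.443, Σhalf²=0.435671
  -F: nom -28.300 → Σnom=-43.900; wc +0.340/-0.438 → slack +1.766/-1.601; half-tol=0.389, Σhalf²=0.586992
  -G: nom -47.090 → Σnom=-90.990; wc +0.254/-0.430 → slack +2.020/-2.031; half-tol=0.342, Σhalf²=0.703956
  +H: nom +21.900 → Σnom=-69.090; wc +0.120/-0.202 → slack +2.140/-2.233; half-tol=0.161, Σhalf²=0.729877
  -I: nom -44.800 → Σnom=-113.890; wc +0.140/-0.160 → slack +2.280/-2.393; half-tol=0.150, Σhalf²=0.752377
  -J: nom -19.600 → Σnom=-133.490; wc +0.230/-0.230 → slack +2.510/-2.623; half-tol=0.230, Σhalf²=0.805277
Nominal = -133.490. Worst-case = [-133.490 - 2.623, -133.490 + 2.510] = [-136.113, -130.980]. RSS = √0.805277 = 0.897.

nominal=-133.490 wc=[-136.113,-130.980] rss=0.897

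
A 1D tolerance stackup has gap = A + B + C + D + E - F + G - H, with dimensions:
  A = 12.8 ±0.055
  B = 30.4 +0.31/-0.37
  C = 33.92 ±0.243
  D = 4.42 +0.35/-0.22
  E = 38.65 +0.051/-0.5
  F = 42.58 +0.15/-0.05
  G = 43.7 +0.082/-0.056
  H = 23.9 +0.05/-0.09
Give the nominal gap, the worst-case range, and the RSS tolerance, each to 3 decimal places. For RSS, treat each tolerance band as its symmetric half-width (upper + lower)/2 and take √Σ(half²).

nominal=97.410 wc=[95.766,98.641] rss=0.595

Stack each dimension's contribution:
  +A: nom +12.800 → Σnom=12.800; wc +0.055/-0.055 → slack +0.055/-0.055; half-tol=0.055, Σhalf²=0.003025
  +B: nom +30.400 → Σnom=43.200; wc +0.310/-0.370 → slack +0.365/-0.425; half-tol=0.340, Σhalf²=0.118625
  +C: nom +33.920 → Σnom=77.120; wc +0.243/-0.243 → slack +0.608/-0.668; half-tol=0.243, Σhalf²=0.177674
  +D: nom +4.420 → Σnom=81.540; wc +0.350/-0.220 → slack +0.958/-0.888; half-tol=0.285, Σhalf²=0.258899
  +E: nom +38.650 → Σnom=120.190; wc +0.051/-0.500 → slack +1.009/-1.388; half-tol=0.276, Σhalf²=0.334799
  -F: nom -42.580 → Σnom=77.610; wc +0.050/-0.150 → slack +1.059/-1.538; half-tol=0.100, Σhalf²=0.344799
  +G: nom +43.700 → Σnom=121.310; wc +0.082/-0.056 → slack +1.141/-1.594; half-tol=0.069, Σhalf²=0.349560
  -H: nom -23.900 → Σnom=97.410; wc +0.090/-0.050 → slack +1.231/-1.644; half-tol=0.070, Σhalf²=0.354460
Nominal = 97.410. Worst-case = [97.410 - 1.644, 97.410 + 1.231] = [95.766, 98.641]. RSS = √0.354460 = 0.595.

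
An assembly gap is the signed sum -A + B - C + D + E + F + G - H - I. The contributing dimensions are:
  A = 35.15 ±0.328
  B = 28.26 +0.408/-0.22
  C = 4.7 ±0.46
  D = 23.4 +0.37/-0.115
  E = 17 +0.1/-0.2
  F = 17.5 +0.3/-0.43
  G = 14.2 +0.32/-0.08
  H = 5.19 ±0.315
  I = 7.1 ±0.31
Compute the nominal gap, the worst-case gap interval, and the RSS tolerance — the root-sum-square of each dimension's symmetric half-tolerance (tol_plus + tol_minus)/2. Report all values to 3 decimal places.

nominal=48.220 wc=[45.762,51.131] rss=0.931

Stack each dimension's contribution:
  -A: nom -35.150 → Σnom=-35.150; wc +0.328/-0.328 → slack +0.328/-0.328; half-tol=0.328, Σhalf²=0.107584
  +B: nom +28.260 → Σnom=-6.890; wc +0.408/-0.220 → slack +0.736/-0.548; half-tol=0.314, Σhalf²=0.206180
  -C: nom -4.700 → Σnom=-11.590; wc +0.460/-0.460 → slack +1.196/-1.008; half-tol=0.460, Σhalf²=0.417780
  +D: nom +23.400 → Σnom=11.810; wc +0.370/-0.115 → slack +1.566/-1.123; half-tol=0.242, Σhalf²=0.476586
  +E: nom +17.000 → Σnom=28.810; wc +0.100/-0.200 → slack +1.666/-1.323; half-tol=0.150, Σhalf²=0.499086
  +F: nom +17.500 → Σnom=46.310; wc +0.300/-0.430 → slack +1.966/-1.753; half-tol=0.365, Σhalf²=0.632311
  +G: nom +14.200 → Σnom=60.510; wc +0.320/-0.080 → slack +2.286/-1.833; half-tol=0.200, Σhalf²=0.672311
  -H: nom -5.190 → Σnom=55.320; wc +0.315/-0.315 → slack +2.601/-2.148; half-tol=0.315, Σhalf²=0.771536
  -I: nom -7.100 → Σnom=48.220; wc +0.310/-0.310 → slack +2.911/-2.458; half-tol=0.310, Σhalf²=0.867636
Nominal = 48.220. Worst-case = [48.220 - 2.458, 48.220 + 2.911] = [45.762, 51.131]. RSS = √0.867636 = 0.931.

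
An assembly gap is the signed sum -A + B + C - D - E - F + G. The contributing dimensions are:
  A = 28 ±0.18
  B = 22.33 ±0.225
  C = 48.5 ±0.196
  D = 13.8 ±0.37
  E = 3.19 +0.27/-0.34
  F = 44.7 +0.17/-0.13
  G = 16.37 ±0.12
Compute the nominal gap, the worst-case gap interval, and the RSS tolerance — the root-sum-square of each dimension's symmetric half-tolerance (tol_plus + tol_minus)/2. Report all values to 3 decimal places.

Stack each dimension's contribution:
  -A: nom -28.000 → Σnom=-28.000; wc +0.180/-0.180 → slack +0.180/-0.180; half-tol=0.180, Σhalf²=0.032400
  +B: nom +22.330 → Σnom=-5.670; wc +0.225/-0.225 → slack +0.405/-0.405; half-tol=0.225, Σhalf²=0.083025
  +C: nom +48.500 → Σnom=42.830; wc +0.196/-0.196 → slack +0.601/-0.601; half-tol=0.196, Σhalf²=0.121441
  -D: nom -13.800 → Σnom=29.030; wc +0.370/-0.370 → slack +0.971/-0.971; half-tol=0.370, Σhalf²=0.258341
  -E: nom -3.190 → Σnom=25.840; wc +0.340/-0.270 → slack +1.311/-1.241; half-tol=0.305, Σhalf²=0.351366
  -F: nom -44.700 → Σnom=-18.860; wc +0.130/-0.170 → slack +1.441/-1.411; half-tol=0.150, Σhalf²=0.373866
  +G: nom +16.370 → Σnom=-2.490; wc +0.120/-0.120 → slack +1.561/-1.531; half-tol=0.120, Σhalf²=0.388266
Nominal = -2.490. Worst-case = [-2.490 - 1.531, -2.490 + 1.561] = [-4.021, -0.929]. RSS = √0.388266 = 0.623.

nominal=-2.490 wc=[-4.021,-0.929] rss=0.623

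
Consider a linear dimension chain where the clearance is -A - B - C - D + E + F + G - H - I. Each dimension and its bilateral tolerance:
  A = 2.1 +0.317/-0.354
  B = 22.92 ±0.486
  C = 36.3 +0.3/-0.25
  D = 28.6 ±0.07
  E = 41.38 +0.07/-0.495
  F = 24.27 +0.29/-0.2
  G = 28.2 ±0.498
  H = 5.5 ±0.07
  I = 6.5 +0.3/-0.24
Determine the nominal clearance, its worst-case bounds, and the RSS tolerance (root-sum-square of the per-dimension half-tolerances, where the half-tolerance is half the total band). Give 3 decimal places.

nominal=-8.070 wc=[-10.806,-5.742] rss=0.946

Stack each dimension's contribution:
  -A: nom -2.100 → Σnom=-2.100; wc +0.354/-0.317 → slack +0.354/-0.317; half-tol=0.336, Σhalf²=0.112560
  -B: nom -22.920 → Σnom=-25.020; wc +0.486/-0.486 → slack +0.840/-0.803; half-tol=0.486, Σhalf²=0.348756
  -C: nom -36.300 → Σnom=-61.320; wc +0.250/-0.300 → slack +1.090/-1.103; half-tol=0.275, Σhalf²=0.424381
  -D: nom -28.600 → Σnom=-89.920; wc +0.070/-0.070 → slack +1.160/-1.173; half-tol=0.070, Σhalf²=0.429281
  +E: nom +41.380 → Σnom=-48.540; wc +0.070/-0.495 → slack +1.230/-1.668; half-tol=0.282, Σhalf²=0.509088
  +F: nom +24.270 → Σnom=-24.270; wc +0.290/-0.200 → slack +1.520/-1.868; half-tol=0.245, Σhalf²=0.569113
  +G: nom +28.200 → Σnom=3.930; wc +0.498/-0.498 → slack +2.018/-2.366; half-tol=0.498, Σhalf²=0.817117
  -H: nom -5.500 → Σnom=-1.570; wc +0.070/-0.070 → slack +2.088/-2.436; half-tol=0.070, Σhalf²=0.822017
  -I: nom -6.500 → Σnom=-8.070; wc +0.240/-0.300 → slack +2.328/-2.736; half-tol=0.270, Σhalf²=0.894917
Nominal = -8.070. Worst-case = [-8.070 - 2.736, -8.070 + 2.328] = [-10.806, -5.742]. RSS = √0.894917 = 0.946.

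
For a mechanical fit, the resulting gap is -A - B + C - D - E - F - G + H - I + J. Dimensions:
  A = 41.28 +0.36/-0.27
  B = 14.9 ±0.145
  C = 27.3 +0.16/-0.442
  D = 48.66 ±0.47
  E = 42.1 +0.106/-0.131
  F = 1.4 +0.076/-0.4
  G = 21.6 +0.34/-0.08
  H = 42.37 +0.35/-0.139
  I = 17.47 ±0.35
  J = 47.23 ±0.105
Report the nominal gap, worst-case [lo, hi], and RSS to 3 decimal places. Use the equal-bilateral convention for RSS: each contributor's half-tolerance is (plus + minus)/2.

nominal=-70.510 wc=[-73.043,-68.049] rss=0.860

Stack each dimension's contribution:
  -A: nom -41.280 → Σnom=-41.280; wc +0.270/-0.360 → slack +0.270/-0.360; half-tol=0.315, Σhalf²=0.099225
  -B: nom -14.900 → Σnom=-56.180; wc +0.145/-0.145 → slack +0.415/-0.505; half-tol=0.145, Σhalf²=0.120250
  +C: nom +27.300 → Σnom=-28.880; wc +0.160/-0.442 → slack +0.575/-0.947; half-tol=0.301, Σhalf²=0.210851
  -D: nom -48.660 → Σnom=-77.540; wc +0.470/-0.470 → slack +1.045/-1.417; half-tol=0.470, Σhalf²=0.431751
  -E: nom -42.100 → Σnom=-119.640; wc +0.131/-0.106 → slack +1.176/-1.523; half-tol=0.118, Σhalf²=0.445793
  -F: nom -1.400 → Σnom=-121.040; wc +0.400/-0.076 → slack +1.576/-1.599; half-tol=0.238, Σhalf²=0.502437
  -G: nom -21.600 → Σnom=-142.640; wc +0.080/-0.340 → slack +1.656/-1.939; half-tol=0.210, Σhalf²=0.546537
  +H: nom +42.370 → Σnom=-100.270; wc +0.350/-0.139 → slack +2.006/-2.078; half-tol=0.244, Σhalf²=0.606317
  -I: nom -17.470 → Σnom=-117.740; wc +0.350/-0.350 → slack +2.356/-2.428; half-tol=0.350, Σhalf²=0.728817
  +J: nom +47.230 → Σnom=-70.510; wc +0.105/-0.105 → slack +2.461/-2.533; half-tol=0.105, Σhalf²=0.739842
Nominal = -70.510. Worst-case = [-70.510 - 2.533, -70.510 + 2.461] = [-73.043, -68.049]. RSS = √0.739842 = 0.860.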